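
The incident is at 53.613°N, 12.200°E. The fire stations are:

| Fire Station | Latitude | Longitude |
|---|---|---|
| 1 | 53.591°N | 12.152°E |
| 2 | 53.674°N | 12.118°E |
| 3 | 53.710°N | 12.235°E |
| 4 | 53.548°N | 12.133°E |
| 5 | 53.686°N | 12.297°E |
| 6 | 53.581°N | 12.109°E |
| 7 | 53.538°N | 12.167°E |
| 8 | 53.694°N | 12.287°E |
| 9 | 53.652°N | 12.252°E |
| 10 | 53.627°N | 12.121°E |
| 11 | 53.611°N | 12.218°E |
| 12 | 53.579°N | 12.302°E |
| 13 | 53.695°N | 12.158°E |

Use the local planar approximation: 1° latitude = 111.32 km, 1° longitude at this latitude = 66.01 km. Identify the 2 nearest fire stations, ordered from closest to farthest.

Distances from 53.613°N, 12.200°E:
1: 4.005 km
2: 8.684 km
3: 11.042 km
4: 8.480 km
5: 10.346 km
6: 6.984 km
7: 8.628 km
8: 10.690 km
9: 5.534 km
10: 5.443 km
11: 1.209 km
12: 7.724 km
13: 9.540 km
Sorted: 11 (1.209 km) < 1 (4.005 km) < 10 (5.443 km) < 9 (5.534 km) < …

11, 1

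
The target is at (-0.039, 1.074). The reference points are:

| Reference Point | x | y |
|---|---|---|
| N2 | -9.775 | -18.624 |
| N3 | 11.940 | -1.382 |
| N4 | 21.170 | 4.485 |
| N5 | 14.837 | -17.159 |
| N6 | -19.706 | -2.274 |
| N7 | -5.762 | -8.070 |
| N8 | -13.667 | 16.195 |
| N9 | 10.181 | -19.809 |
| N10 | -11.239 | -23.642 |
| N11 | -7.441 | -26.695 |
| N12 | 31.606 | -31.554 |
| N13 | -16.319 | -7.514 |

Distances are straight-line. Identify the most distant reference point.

N12

Distances from (-0.039, 1.074):
N2: √((-9.736)² + (-19.698)²) = √(94.78970 + 388.01120) = 21.973
N3: √((11.979)² + (-2.456)²) = √(143.49644 + 6.03194) = 12.228
N4: √((21.209)² + (3.411)²) = √(449.82168 + 11.63492) = 21.482
N5: √((14.876)² + (-18.233)²) = √(221.29538 + 332.44229) = 23.532
N6: √((-19.667)² + (-3.348)²) = √(386.79089 + 11.20910) = 19.950
N7: √((-5.723)² + (-9.144)²) = √(32.75273 + 83.61274) = 10.787
N8: √((-13.628)² + (15.121)²) = √(185.72238 + 228.64464) = 20.356
N9: √((10.220)² + (-20.883)²) = √(104.44840 + 436.09969) = 23.250
N10: √((-11.200)² + (-24.716)²) = √(125.44000 + 610.88066) = 27.135
N11: √((-7.402)² + (-27.769)²) = √(54.78960 + 771.11736) = 28.739
N12: √((31.645)² + (-32.628)²) = √(1001.40603 + 1064.58638) = 45.453
N13: √((-16.280)² + (-8.588)²) = √(265.03840 + 73.75374) = 18.406
Maximum: N12 at 45.453.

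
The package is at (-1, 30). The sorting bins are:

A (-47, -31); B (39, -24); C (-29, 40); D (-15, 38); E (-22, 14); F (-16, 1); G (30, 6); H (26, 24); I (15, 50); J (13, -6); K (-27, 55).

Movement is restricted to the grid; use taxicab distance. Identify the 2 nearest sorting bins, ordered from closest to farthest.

D, H

Distances from (-1, 30):
A: |-46| + |-61| = 46 + 61 = 107
B: |40| + |-54| = 40 + 54 = 94
C: |-28| + |10| = 28 + 10 = 38
D: |-14| + |8| = 14 + 8 = 22
E: |-21| + |-16| = 21 + 16 = 37
F: |-15| + |-29| = 15 + 29 = 44
G: |31| + |-24| = 31 + 24 = 55
H: |27| + |-6| = 27 + 6 = 33
I: |16| + |20| = 16 + 20 = 36
J: |14| + |-36| = 14 + 36 = 50
K: |-26| + |25| = 26 + 25 = 51
Sorted: D (22) < H (33) < I (36) < E (37) < …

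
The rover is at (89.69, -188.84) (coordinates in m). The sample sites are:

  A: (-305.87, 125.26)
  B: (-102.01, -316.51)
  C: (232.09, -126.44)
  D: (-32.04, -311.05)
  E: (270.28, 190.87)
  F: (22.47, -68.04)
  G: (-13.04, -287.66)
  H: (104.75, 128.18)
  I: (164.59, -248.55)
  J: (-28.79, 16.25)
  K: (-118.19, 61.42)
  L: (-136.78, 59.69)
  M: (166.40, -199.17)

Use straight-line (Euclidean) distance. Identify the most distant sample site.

Distances from (89.69, -188.84):
A: 505.10 m
B: 230.32 m
C: 155.47 m
D: 172.49 m
E: 420.47 m
F: 138.24 m
G: 142.54 m
H: 317.38 m
I: 95.79 m
J: 236.85 m
K: 325.34 m
L: 336.24 m
M: 77.40 m
Maximum: A at 505.10 m.

A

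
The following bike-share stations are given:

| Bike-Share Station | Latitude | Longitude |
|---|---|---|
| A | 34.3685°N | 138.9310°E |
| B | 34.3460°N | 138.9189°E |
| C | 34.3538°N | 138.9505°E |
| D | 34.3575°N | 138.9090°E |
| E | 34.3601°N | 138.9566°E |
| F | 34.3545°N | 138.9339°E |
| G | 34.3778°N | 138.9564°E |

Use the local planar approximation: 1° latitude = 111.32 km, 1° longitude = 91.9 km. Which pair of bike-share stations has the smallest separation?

Pairwise distances:
A–B: √((-0.0225·111.32)² + (-0.0121·91.9)²) = √(6.273522 + 1.236522) = 2.7404 km
A–C: √((-0.0147·111.32)² + (0.0195·91.9)²) = √(2.677818 + 3.211443) = 2.4268 km
A–D: √((-0.0110·111.32)² + (-0.0220·91.9)²) = √(1.499449 + 4.087675) = 2.3637 km
A–E: √((-0.0084·111.32)² + (0.0256·91.9)²) = √(0.874390 + 5.534915) = 2.5317 km
A–F: √((-0.0140·111.32)² + (0.0029·91.9)²) = √(2.428860 + 0.071028) = 1.5811 km
A–G: √((0.0093·111.32)² + (0.0254·91.9)²) = √(1.071796 + 5.448770) = 2.5535 km
B–C: √((0.0078·111.32)² + (0.0316·91.9)²) = √(0.753938 + 8.433448) = 3.0311 km
B–D: √((0.0115·111.32)² + (-0.0099·91.9)²) = √(1.638861 + 0.827754) = 1.5705 km
B–E: √((0.0141·111.32)² + (0.0377·91.9)²) = √(2.463682 + 12.003661) = 3.8036 km
B–F: √((0.0085·111.32)² + (0.0150·91.9)²) = √(0.895332 + 1.900262) = 1.6720 km
B–G: √((0.0318·111.32)² + (0.0375·91.9)²) = √(12.531430 + 11.876639) = 4.9405 km
C–D: √((0.0037·111.32)² + (-0.0415·91.9)²) = √(0.169648 + 14.545452) = 3.8360 km
C–E: √((0.0063·111.32)² + (0.0061·91.9)²) = √(0.491844 + 0.314261) = 0.8978 km
C–F: √((0.0007·111.32)² + (-0.0166·91.9)²) = √(0.006072 + 2.327272) = 1.5275 km
C–G: √((0.0240·111.32)² + (0.0059·91.9)²) = √(7.137874 + 0.293992) = 2.7261 km
D–E: √((0.0026·111.32)² + (0.0476·91.9)²) = √(0.083771 + 19.135725) = 4.3840 km
D–F: √((-0.0030·111.32)² + (0.0249·91.9)²) = √(0.111529 + 5.236363) = 2.3126 km
D–G: √((0.0203·111.32)² + (0.0474·91.9)²) = √(5.106678 + 18.975259) = 4.9073 km
E–F: √((-0.0056·111.32)² + (-0.0227·91.9)²) = √(0.388618 + 4.351938) = 2.1773 km
E–G: √((0.0177·111.32)² + (-0.0002·91.9)²) = √(3.882334 + 0.000338) = 1.9704 km
F–G: √((0.0233·111.32)² + (0.0225·91.9)²) = √(6.727570 + 4.275590) = 3.3171 km
Closest pair: C–E at 0.8978 km.

C and E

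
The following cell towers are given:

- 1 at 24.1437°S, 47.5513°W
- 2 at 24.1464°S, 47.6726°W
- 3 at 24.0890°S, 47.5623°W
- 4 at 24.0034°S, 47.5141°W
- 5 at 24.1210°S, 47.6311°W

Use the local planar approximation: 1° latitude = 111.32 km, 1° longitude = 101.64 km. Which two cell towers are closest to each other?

2 and 5

Pairwise distances:
1–2: 12.3326 km
1–3: 6.1910 km
1–4: 16.0694 km
1–5: 8.4954 km
2–3: 12.9040 km
2–4: 22.6481 km
2–5: 5.0781 km
3–4: 10.7146 km
3–5: 7.8479 km
4–5: 17.6861 km
Closest pair: 2–5 at 5.0781 km.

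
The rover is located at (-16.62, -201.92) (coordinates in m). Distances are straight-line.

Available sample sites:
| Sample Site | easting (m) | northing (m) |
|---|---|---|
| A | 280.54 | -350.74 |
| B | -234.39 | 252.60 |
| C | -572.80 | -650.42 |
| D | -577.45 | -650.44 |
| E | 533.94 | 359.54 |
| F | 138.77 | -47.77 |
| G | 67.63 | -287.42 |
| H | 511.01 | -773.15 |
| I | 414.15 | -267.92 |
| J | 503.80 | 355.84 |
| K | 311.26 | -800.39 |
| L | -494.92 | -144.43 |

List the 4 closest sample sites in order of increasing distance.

G, F, A, I

Distances from (-16.62, -201.92):
A: √((297.16)² + (-148.82)²) = √(88304.0656 + 22147.3924) = 332.34 m
B: √((-217.77)² + (454.52)²) = √(47423.7729 + 206588.4304) = 504.00 m
C: √((-556.18)² + (-448.50)²) = √(309336.1924 + 201152.2500) = 714.48 m
D: √((-560.83)² + (-448.52)²) = √(314530.2889 + 201170.1904) = 718.12 m
E: √((550.56)² + (561.46)²) = √(303116.3136 + 315237.3316) = 786.35 m
F: √((155.39)² + (154.15)²) = √(24146.0521 + 23762.2225) = 218.88 m
G: √((84.25)² + (-85.50)²) = √(7098.0625 + 7310.2500) = 120.03 m
H: √((527.63)² + (-571.23)²) = √(278393.4169 + 326303.7129) = 777.62 m
I: √((430.77)² + (-66.00)²) = √(185562.7929 + 4356.0000) = 435.80 m
J: √((520.42)² + (557.76)²) = √(270836.9764 + 311096.2176) = 762.85 m
K: √((327.88)² + (-598.47)²) = √(107505.2944 + 358166.3409) = 682.40 m
L: √((-478.30)² + (57.49)²) = √(228770.8900 + 3305.1001) = 481.74 m
Sorted: G (120.03 m) < F (218.88 m) < A (332.34 m) < I (435.80 m) < L (481.74 m) < B (504.00 m) < …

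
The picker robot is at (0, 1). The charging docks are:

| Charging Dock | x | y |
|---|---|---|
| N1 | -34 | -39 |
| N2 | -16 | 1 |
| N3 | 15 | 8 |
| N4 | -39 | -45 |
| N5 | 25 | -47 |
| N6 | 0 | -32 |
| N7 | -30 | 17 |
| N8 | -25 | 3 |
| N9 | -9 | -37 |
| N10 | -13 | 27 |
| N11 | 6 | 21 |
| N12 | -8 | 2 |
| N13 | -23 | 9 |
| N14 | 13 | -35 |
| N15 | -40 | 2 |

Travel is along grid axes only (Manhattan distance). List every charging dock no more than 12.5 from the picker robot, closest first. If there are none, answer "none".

Distances from (0, 1):
N1: |-34| + |-40| = 34 + 40 = 74
N2: |-16| + |0| = 16 + 0 = 16
N3: |15| + |7| = 15 + 7 = 22
N4: |-39| + |-46| = 39 + 46 = 85
N5: |25| + |-48| = 25 + 48 = 73
N6: |0| + |-33| = 0 + 33 = 33
N7: |-30| + |16| = 30 + 16 = 46
N8: |-25| + |2| = 25 + 2 = 27
N9: |-9| + |-38| = 9 + 38 = 47
N10: |-13| + |26| = 13 + 26 = 39
N11: |6| + |20| = 6 + 20 = 26
N12: |-8| + |1| = 8 + 1 = 9
N13: |-23| + |8| = 23 + 8 = 31
N14: |13| + |-36| = 13 + 36 = 49
N15: |-40| + |1| = 40 + 1 = 41
Threshold 12.5: N12 (9) is within range.

N12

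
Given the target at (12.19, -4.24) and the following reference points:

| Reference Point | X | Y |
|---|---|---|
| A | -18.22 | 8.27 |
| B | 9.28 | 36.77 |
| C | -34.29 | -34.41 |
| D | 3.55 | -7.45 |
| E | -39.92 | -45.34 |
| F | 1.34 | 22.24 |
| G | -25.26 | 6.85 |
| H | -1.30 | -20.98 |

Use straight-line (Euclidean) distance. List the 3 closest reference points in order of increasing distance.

Distances from (12.19, -4.24):
A: √((-30.41)² + (12.51)²) = √(924.7681 + 156.5001) = 32.88
B: √((-2.91)² + (41.01)²) = √(8.4681 + 1681.8201) = 41.11
C: √((-46.48)² + (-30.17)²) = √(2160.3904 + 910.2289) = 55.41
D: √((-8.64)² + (-3.21)²) = √(74.6496 + 10.3041) = 9.22
E: √((-52.11)² + (-41.10)²) = √(2715.4521 + 1689.2100) = 66.37
F: √((-10.85)² + (26.48)²) = √(117.7225 + 701.1904) = 28.62
G: √((-37.45)² + (11.09)²) = √(1402.5025 + 122.9881) = 39.06
H: √((-13.49)² + (-16.74)²) = √(181.9801 + 280.2276) = 21.50
Sorted: D (9.22) < H (21.50) < F (28.62) < A (32.88) < G (39.06) < …

D, H, F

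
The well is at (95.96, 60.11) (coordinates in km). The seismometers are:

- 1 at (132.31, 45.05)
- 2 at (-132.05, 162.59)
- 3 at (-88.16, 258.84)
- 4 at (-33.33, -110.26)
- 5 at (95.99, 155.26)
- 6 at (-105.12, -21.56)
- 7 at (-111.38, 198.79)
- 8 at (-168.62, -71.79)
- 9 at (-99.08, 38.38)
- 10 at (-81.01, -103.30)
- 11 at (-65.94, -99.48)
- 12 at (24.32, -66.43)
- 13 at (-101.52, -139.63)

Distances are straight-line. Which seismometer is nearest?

Distances from (95.96, 60.11):
1: √((36.35)² + (-15.06)²) = √(1321.3225 + 226.8036) = 39.35 km
2: √((-228.01)² + (102.48)²) = √(51988.5601 + 10502.1504) = 249.98 km
3: √((-184.12)² + (198.73)²) = √(33900.1744 + 39493.6129) = 270.91 km
4: √((-129.29)² + (-170.37)²) = √(16715.9041 + 29025.9369) = 213.87 km
5: √((0.03)² + (95.15)²) = √(0.0009 + 9053.5225) = 95.15 km
6: √((-201.08)² + (-81.67)²) = √(40433.1664 + 6669.9889) = 217.03 km
7: √((-207.34)² + (138.68)²) = √(42989.8756 + 19232.1424) = 249.44 km
8: √((-264.58)² + (-131.90)²) = √(70002.5764 + 17397.6100) = 295.64 km
9: √((-195.04)² + (-21.73)²) = √(38040.6016 + 472.1929) = 196.25 km
10: √((-176.97)² + (-163.41)²) = √(31318.3809 + 26702.8281) = 240.88 km
11: √((-161.90)² + (-159.59)²) = √(26211.6100 + 25468.9681) = 227.33 km
12: √((-71.64)² + (-126.54)²) = √(5132.2896 + 16012.3716) = 145.41 km
13: √((-197.48)² + (-199.74)²) = √(38998.3504 + 39896.0676) = 280.88 km
Minimum: 1 at 39.35 km.

1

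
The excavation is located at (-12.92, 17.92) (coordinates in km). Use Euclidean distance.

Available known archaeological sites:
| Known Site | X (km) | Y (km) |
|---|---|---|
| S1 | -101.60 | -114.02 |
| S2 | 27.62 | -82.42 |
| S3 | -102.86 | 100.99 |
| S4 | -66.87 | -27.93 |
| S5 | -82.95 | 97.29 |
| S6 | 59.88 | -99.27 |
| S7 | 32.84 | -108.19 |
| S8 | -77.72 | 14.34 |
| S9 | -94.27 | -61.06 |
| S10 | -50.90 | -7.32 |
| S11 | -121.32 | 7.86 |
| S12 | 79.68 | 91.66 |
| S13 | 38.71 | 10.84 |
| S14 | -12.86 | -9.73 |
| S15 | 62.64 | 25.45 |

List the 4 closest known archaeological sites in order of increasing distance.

Distances from (-12.92, 17.92):
S1: √((-88.68)² + (-131.94)²) = √(7864.1424 + 17408.1636) = 158.97 km
S2: √((40.54)² + (-100.34)²) = √(1643.4916 + 10068.1156) = 108.22 km
S3: √((-89.94)² + (83.07)²) = √(8089.2036 + 6900.6249) = 122.43 km
S4: √((-53.95)² + (-45.85)²) = √(2910.6025 + 2102.2225) = 70.80 km
S5: √((-70.03)² + (79.37)²) = √(4904.2009 + 6299.5969) = 105.85 km
S6: √((72.80)² + (-117.19)²) = √(5299.8400 + 13733.4961) = 137.96 km
S7: √((45.76)² + (-126.11)²) = √(2093.9776 + 15903.7321) = 134.16 km
S8: √((-64.80)² + (-3.58)²) = √(4199.0400 + 12.8164) = 64.90 km
S9: √((-81.35)² + (-78.98)²) = √(6617.8225 + 6237.8404) = 113.38 km
S10: √((-37.98)² + (-25.24)²) = √(1442.4804 + 637.0576) = 45.60 km
S11: √((-108.40)² + (-10.06)²) = √(11750.5600 + 101.2036) = 108.87 km
S12: √((92.60)² + (73.74)²) = √(8574.7600 + 5437.5876) = 118.37 km
S13: √((51.63)² + (-7.08)²) = √(2665.6569 + 50.1264) = 52.11 km
S14: √((0.06)² + (-27.65)²) = √(0.0036 + 764.5225) = 27.65 km
S15: √((75.56)² + (7.53)²) = √(5709.3136 + 56.7009) = 75.93 km
Sorted: S14 (27.65 km) < S10 (45.60 km) < S13 (52.11 km) < S8 (64.90 km) < S4 (70.80 km) < S15 (75.93 km) < …

S14, S10, S13, S8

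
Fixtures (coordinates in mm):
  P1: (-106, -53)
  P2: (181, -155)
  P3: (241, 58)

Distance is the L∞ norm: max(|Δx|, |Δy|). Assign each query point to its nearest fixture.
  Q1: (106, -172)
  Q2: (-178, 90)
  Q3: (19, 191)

Q1→P2; Q2→P1; Q3→P3

Q1 at (106, -172):
  P1: 212 mm
  P2: 75 mm
  P3: 230 mm
  → nearest: P2 (75 mm)
Q2 at (-178, 90):
  P1: 143 mm
  P2: 359 mm
  P3: 419 mm
  → nearest: P1 (143 mm)
Q3 at (19, 191):
  P1: 244 mm
  P2: 346 mm
  P3: 222 mm
  → nearest: P3 (222 mm)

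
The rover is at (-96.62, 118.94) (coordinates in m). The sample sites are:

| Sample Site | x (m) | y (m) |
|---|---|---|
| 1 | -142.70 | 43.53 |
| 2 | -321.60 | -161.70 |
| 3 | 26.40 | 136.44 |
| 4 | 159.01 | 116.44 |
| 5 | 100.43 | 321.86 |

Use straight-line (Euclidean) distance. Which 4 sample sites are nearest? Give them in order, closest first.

1, 3, 4, 5

Distances from (-96.62, 118.94):
1: 88.37 m
2: 359.69 m
3: 124.26 m
4: 255.64 m
5: 282.85 m
Sorted: 1 (88.37 m) < 3 (124.26 m) < 4 (255.64 m) < 5 (282.85 m) < 2 (359.69 m)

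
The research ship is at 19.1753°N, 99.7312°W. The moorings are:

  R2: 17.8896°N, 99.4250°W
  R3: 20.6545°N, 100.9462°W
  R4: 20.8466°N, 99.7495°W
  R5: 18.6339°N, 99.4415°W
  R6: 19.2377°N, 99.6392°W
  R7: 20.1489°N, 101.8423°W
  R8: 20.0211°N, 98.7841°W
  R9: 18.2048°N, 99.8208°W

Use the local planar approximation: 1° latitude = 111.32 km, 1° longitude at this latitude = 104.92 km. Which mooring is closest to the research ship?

R6

Distances from 19.1753°N, 99.7312°W:
R2: 146.6855 km
R3: 208.2427 km
R4: 186.0590 km
R5: 67.4995 km
R6: 11.8922 km
R7: 246.5912 km
R8: 136.8919 km
R9: 108.4443 km
Minimum: R6 at 11.8922 km.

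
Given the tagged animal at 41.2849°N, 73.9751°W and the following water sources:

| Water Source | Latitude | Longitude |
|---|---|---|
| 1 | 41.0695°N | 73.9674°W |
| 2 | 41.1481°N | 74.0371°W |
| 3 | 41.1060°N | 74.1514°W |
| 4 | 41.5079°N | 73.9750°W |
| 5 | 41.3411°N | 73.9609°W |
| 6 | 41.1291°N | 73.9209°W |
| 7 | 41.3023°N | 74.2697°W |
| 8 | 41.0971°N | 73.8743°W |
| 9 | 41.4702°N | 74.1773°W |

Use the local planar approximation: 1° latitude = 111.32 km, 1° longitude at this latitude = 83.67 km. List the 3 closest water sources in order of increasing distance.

Distances from 41.2849°N, 73.9751°W:
1: √((-0.2154·111.32)² + (0.0077·83.67)²) = √(574.960214 + 0.415070) = 23.9870 km
2: √((-0.1368·111.32)² + (-0.0620·83.67)²) = √(231.909527 + 26.910571) = 16.0879 km
3: √((-0.1789·111.32)² + (-0.1763·83.67)²) = √(396.613120 + 217.592621) = 24.7832 km
4: √((0.2230·111.32)² + (0.0001·83.67)²) = √(616.248849 + 0.000070) = 24.8244 km
5: √((0.0562·111.32)² + (0.0142·83.67)²) = √(39.139838 + 1.411615) = 6.3680 km
6: √((-0.1558·111.32)² + (0.0542·83.67)²) = √(300.802403 + 20.565445) = 17.9267 km
7: √((0.0174·111.32)² + (-0.2946·83.67)²) = √(3.751845 + 607.582173) = 24.7252 km
8: √((-0.1878·111.32)² + (0.1008·83.67)²) = √(437.056488 + 71.131276) = 22.5430 km
9: √((0.1853·111.32)² + (-0.2022·83.67)²) = √(425.497717 + 286.221228) = 26.6781 km
Sorted: 5 (6.3680 km) < 2 (16.0879 km) < 6 (17.9267 km) < 8 (22.5430 km) < 1 (23.9870 km) < …

5, 2, 6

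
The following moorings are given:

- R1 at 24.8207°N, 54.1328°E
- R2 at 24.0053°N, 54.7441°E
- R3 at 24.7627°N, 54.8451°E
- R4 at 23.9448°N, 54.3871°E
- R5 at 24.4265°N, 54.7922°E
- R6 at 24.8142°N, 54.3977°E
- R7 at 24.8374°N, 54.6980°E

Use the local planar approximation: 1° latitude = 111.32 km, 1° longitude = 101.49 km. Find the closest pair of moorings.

Pairwise distances:
R1–R2: √((-0.8154·111.32)² + (0.6113·101.49)²) = √(8239.252445 + 3849.065456) = 109.9469 km
R1–R3: √((-0.0580·111.32)² + (0.7123·101.49)²) = √(41.687167 + 5226.035959) = 72.5791 km
R1–R4: √((-0.8759·111.32)² + (0.2543·101.49)²) = √(9507.261687 + 666.099681) = 100.8631 km
R1–R5: √((-0.3942·111.32)² + (0.6594·101.49)²) = √(1925.660115 + 4478.621809) = 80.0268 km
R1–R6: √((-0.0065·111.32)² + (0.2649·101.49)²) = √(0.523568 + 722.787148) = 26.8944 km
R1–R7: √((0.0167·111.32)² + (0.5652·101.49)²) = √(3.456045 + 3290.416023) = 57.3923 km
R2–R3: √((0.7574·111.32)² + (0.1010·101.49)²) = √(7108.811474 + 105.072545) = 84.9346 km
R2–R4: √((-0.0605·111.32)² + (-0.3570·101.49)²) = √(45.358339 + 1312.752752) = 36.8526 km
R2–R5: √((0.4212·111.32)² + (0.0481·101.49)²) = √(2198.483044 + 23.830692) = 47.1414 km
R2–R6: √((0.8089·111.32)² + (-0.3464·101.49)²) = √(8108.416825 + 1235.953898) = 96.6663 km
R2–R7: √((0.8321·111.32)² + (-0.0461·101.49)²) = √(8580.200557 + 21.890131) = 92.7475 km
R3–R4: √((-0.8179·111.32)² + (-0.4580·101.49)²) = √(8289.852661 + 2160.615369) = 102.2275 km
R3–R5: √((-0.3362·111.32)² + (-0.0529·101.49)²) = √(1400.689308 + 28.824239) = 37.8089 km
R3–R6: √((0.0515·111.32)² + (-0.4474·101.49)²) = √(32.867060 + 2061.761685) = 45.7671 km
R3–R7: √((0.0747·111.32)² + (-0.1471·101.49)²) = √(69.149270 + 222.880386) = 17.0889 km
R4–R5: √((0.4817·111.32)² + (0.4051·101.49)²) = √(2875.409399 + 1690.328023) = 67.5702 km
R4–R6: √((0.8694·111.32)² + (0.0106·101.49)²) = √(9366.679647 + 1.157333) = 96.7876 km
R4–R7: √((0.8926·111.32)² + (0.3109·101.49)²) = √(9873.250601 + 995.607018) = 104.2538 km
R5–R6: √((0.3877·111.32)² + (-0.3945·101.49)²) = √(1862.678910 + 1603.025829) = 58.8702 km
R5–R7: √((0.4109·111.32)² + (-0.0942·101.49)²) = √(2092.274576 + 91.400445) = 46.7298 km
R6–R7: √((0.0232·111.32)² + (0.3003·101.49)²) = √(6.669947 + 928.874776) = 30.5867 km
Closest pair: R3–R7 at 17.0889 km.

R3 and R7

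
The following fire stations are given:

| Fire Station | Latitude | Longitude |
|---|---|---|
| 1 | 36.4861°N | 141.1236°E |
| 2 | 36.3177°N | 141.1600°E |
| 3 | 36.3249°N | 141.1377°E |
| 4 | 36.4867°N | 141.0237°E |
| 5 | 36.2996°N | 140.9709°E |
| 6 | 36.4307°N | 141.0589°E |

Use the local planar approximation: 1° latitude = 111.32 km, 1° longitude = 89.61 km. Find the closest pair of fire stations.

Pairwise distances:
1–2: 19.0279 km
1–3: 17.9892 km
1–4: 8.9523 km
1–5: 24.8649 km
1–6: 8.4645 km
2–3: 2.1530 km
2–4: 22.4301 km
2–5: 17.0646 km
2–6: 15.5020 km
3–4: 20.7069 km
3–5: 15.2100 km
3–6: 13.7322 km
4–5: 21.3586 km
4–6: 6.9865 km
5–6: 16.5883 km
Closest pair: 2–3 at 2.1530 km.

2 and 3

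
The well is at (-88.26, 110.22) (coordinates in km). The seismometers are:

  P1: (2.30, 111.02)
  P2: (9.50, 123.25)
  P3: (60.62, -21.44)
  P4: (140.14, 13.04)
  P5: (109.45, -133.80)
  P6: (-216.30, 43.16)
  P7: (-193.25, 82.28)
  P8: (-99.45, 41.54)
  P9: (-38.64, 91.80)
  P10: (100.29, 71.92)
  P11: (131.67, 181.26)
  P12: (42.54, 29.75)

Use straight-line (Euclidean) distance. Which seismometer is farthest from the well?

P5

Distances from (-88.26, 110.22):
P1: √((90.56)² + (0.80)²) = √(8201.1136 + 0.6400) = 90.56 km
P2: √((97.76)² + (13.03)²) = √(9557.0176 + 169.7809) = 98.62 km
P3: √((148.88)² + (-131.66)²) = √(22165.2544 + 17334.3556) = 198.75 km
P4: √((228.40)² + (-97.18)²) = √(52166.5600 + 9443.9524) = 248.21 km
P5: √((197.71)² + (-244.02)²) = √(39089.2441 + 59545.7604) = 314.06 km
P6: √((-128.04)² + (-67.06)²) = √(16394.2416 + 4497.0436) = 144.54 km
P7: √((-104.99)² + (-27.94)²) = √(11022.9001 + 780.6436) = 108.64 km
P8: √((-11.19)² + (-68.68)²) = √(125.2161 + 4716.9424) = 69.59 km
P9: √((49.62)² + (-18.42)²) = √(2462.1444 + 339.2964) = 52.93 km
P10: √((188.55)² + (-38.30)²) = √(35551.1025 + 1466.8900) = 192.40 km
P11: √((219.93)² + (71.04)²) = √(48369.2049 + 5046.6816) = 231.12 km
P12: √((130.80)² + (-80.47)²) = √(17108.6400 + 6475.4209) = 153.57 km
Maximum: P5 at 314.06 km.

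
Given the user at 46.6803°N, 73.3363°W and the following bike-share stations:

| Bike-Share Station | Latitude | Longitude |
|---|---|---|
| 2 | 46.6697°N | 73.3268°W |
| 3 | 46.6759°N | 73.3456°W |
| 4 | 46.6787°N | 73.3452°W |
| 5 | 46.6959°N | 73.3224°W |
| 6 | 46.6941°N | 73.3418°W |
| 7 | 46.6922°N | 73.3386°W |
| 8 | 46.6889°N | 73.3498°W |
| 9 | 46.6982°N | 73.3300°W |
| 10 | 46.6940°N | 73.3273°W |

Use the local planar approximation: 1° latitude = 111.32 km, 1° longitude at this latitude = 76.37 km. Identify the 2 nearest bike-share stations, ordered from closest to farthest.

Distances from 46.6803°N, 73.3363°W:
2: √((-0.0106·111.32)² + (0.0095·76.37)²) = √(1.392381 + 0.526372) = 1.3852 km
3: √((-0.0044·111.32)² + (-0.0093·76.37)²) = √(0.239912 + 0.504442) = 0.8628 km
4: √((-0.0016·111.32)² + (-0.0089·76.37)²) = √(0.031724 + 0.461983) = 0.7026 km
5: √((0.0156·111.32)² + (0.0139·76.37)²) = √(3.015752 + 1.126874) = 2.0353 km
6: √((0.0138·111.32)² + (-0.0055·76.37)²) = √(2.359960 + 0.176429) = 1.5926 km
7: √((0.0119·111.32)² + (-0.0023·76.37)²) = √(1.754851 + 0.030853) = 1.3363 km
8: √((0.0086·111.32)² + (-0.0135·76.37)²) = √(0.916523 + 1.062951) = 1.4069 km
9: √((0.0179·111.32)² + (0.0063·76.37)²) = √(3.970566 + 0.231487) = 2.0499 km
10: √((0.0137·111.32)² + (0.0090·76.37)²) = √(2.325881 + 0.472423) = 1.6728 km
Sorted: 4 (0.7026 km) < 3 (0.8628 km) < 7 (1.3363 km) < 2 (1.3852 km) < …

4, 3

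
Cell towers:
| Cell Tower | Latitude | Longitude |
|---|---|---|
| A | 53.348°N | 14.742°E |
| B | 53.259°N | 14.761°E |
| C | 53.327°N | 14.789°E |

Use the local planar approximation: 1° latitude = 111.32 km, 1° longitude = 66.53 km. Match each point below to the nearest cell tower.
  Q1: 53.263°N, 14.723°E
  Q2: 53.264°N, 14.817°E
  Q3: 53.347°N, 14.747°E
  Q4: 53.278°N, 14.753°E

Q1 at 53.263°N, 14.723°E:
  A: √((0.085·111.32)² + (0.019·66.53)²) = √(89.53323 + 1.59787) = 9.546 km
  B: √((-0.004·111.32)² + (0.038·66.53)²) = √(0.19827 + 6.39149) = 2.567 km
  C: √((0.064·111.32)² + (0.066·66.53)²) = √(50.75822 + 19.28071) = 8.369 km
  → nearest: B (2.567 km)
Q2 at 53.264°N, 14.817°E:
  A: √((0.084·111.32)² + (-0.075·66.53)²) = √(87.43896 + 24.89761) = 10.599 km
  B: √((-0.005·111.32)² + (-0.056·66.53)²) = √(0.30980 + 13.88069) = 3.767 km
  C: √((0.063·111.32)² + (-0.028·66.53)²) = √(49.18441 + 3.47017) = 7.256 km
  → nearest: B (3.767 km)
Q3 at 53.347°N, 14.747°E:
  A: √((0.001·111.32)² + (-0.005·66.53)²) = √(0.01239 + 0.11066) = 0.351 km
  B: √((-0.088·111.32)² + (0.014·66.53)²) = √(95.96475 + 0.86754) = 9.840 km
  C: √((-0.020·111.32)² + (0.042·66.53)²) = √(4.95686 + 7.80789) = 3.573 km
  → nearest: A (0.351 km)
Q4 at 53.278°N, 14.753°E:
  A: √((0.070·111.32)² + (-0.011·66.53)²) = √(60.72150 + 0.53558) = 7.827 km
  B: √((-0.019·111.32)² + (0.008·66.53)²) = √(4.47356 + 0.28328) = 2.181 km
  C: √((0.049·111.32)² + (0.036·66.53)²) = √(29.75353 + 5.73641) = 5.957 km
  → nearest: B (2.181 km)

Q1→B; Q2→B; Q3→A; Q4→B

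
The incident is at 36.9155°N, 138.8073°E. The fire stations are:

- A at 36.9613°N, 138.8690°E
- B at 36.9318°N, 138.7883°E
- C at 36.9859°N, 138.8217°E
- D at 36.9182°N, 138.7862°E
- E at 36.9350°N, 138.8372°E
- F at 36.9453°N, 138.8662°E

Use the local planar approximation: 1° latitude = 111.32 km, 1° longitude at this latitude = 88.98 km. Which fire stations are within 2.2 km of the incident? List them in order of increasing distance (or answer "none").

D

Distances from 36.9155°N, 138.8073°E:
A: √((0.0458·111.32)² + (0.0617·88.98)²) = √(25.994254 + 30.140825) = 7.4923 km
B: √((0.0163·111.32)² + (-0.0190·88.98)²) = √(3.292468 + 2.858196) = 2.4801 km
C: √((0.0704·111.32)² + (0.0144·88.98)²) = √(61.417440 + 1.641760) = 7.9410 km
D: √((0.0027·111.32)² + (-0.0211·88.98)²) = √(0.090339 + 3.524924) = 1.9014 km
E: √((0.0195·111.32)² + (0.0299·88.98)²) = √(4.712112 + 7.078271) = 3.4337 km
F: √((0.0298·111.32)² + (0.0589·88.98)²) = √(11.004718 + 27.467263) = 6.2026 km
Threshold 2.2 km: D (1.9014 km) is within range.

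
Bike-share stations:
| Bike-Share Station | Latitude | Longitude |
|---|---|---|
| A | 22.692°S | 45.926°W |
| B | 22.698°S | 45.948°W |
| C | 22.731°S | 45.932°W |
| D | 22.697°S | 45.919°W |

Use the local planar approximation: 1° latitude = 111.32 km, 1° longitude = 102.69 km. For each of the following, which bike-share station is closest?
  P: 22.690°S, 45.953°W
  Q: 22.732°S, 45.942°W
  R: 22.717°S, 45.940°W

P at 22.690°S, 45.953°W:
  A: √((-0.002·111.32)² + (0.027·102.69)²) = √(0.04957 + 7.68748) = 2.782 km
  B: √((-0.008·111.32)² + (0.005·102.69)²) = √(0.79310 + 0.26363) = 1.028 km
  C: √((-0.041·111.32)² + (0.021·102.69)²) = √(20.83119 + 4.65045) = 5.048 km
  D: √((-0.007·111.32)² + (0.034·102.69)²) = √(0.60721 + 12.19029) = 3.577 km
  → nearest: B (1.028 km)
Q at 22.732°S, 45.942°W:
  A: √((0.040·111.32)² + (0.016·102.69)²) = √(19.82743 + 2.69958) = 4.746 km
  B: √((0.034·111.32)² + (-0.006·102.69)²) = √(14.32532 + 0.37963) = 3.835 km
  C: √((0.001·111.32)² + (0.010·102.69)²) = √(0.01239 + 1.05452) = 1.033 km
  D: √((0.035·111.32)² + (0.023·102.69)²) = √(15.18037 + 5.57843) = 4.556 km
  → nearest: C (1.033 km)
R at 22.717°S, 45.940°W:
  A: √((0.025·111.32)² + (0.014·102.69)²) = √(7.74509 + 2.06687) = 3.132 km
  B: √((0.019·111.32)² + (-0.008·102.69)²) = √(4.47356 + 0.67490) = 2.269 km
  C: √((-0.014·111.32)² + (0.008·102.69)²) = √(2.42886 + 0.67490) = 1.762 km
  D: √((0.020·111.32)² + (0.021·102.69)²) = √(4.95686 + 4.65045) = 3.100 km
  → nearest: C (1.762 km)

P→B; Q→C; R→C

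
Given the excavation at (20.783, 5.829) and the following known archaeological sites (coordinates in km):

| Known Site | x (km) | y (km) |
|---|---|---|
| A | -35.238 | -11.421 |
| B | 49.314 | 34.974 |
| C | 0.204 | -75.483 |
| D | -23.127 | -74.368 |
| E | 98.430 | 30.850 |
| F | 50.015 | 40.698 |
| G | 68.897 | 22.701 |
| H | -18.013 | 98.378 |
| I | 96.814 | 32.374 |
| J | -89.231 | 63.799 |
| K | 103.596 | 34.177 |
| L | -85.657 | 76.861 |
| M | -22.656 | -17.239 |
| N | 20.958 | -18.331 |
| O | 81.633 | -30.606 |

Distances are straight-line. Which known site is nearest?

Distances from (20.783, 5.829):
A: √((-56.021)² + (-17.250)²) = √(3138.35244 + 297.56250) = 58.617 km
B: √((28.531)² + (29.145)²) = √(814.01796 + 849.43102) = 40.785 km
C: √((-20.579)² + (-81.312)²) = √(423.49524 + 6611.64134) = 83.876 km
D: √((-43.910)² + (-80.197)²) = √(1928.08810 + 6431.55881) = 91.431 km
E: √((77.647)² + (25.021)²) = √(6029.05661 + 626.05044) = 81.579 km
F: √((29.232)² + (34.869)²) = √(854.50982 + 1215.84716) = 45.501 km
G: √((48.114)² + (16.872)²) = √(2314.95700 + 284.66438) = 50.986 km
H: √((-38.796)² + (92.549)²) = √(1505.12962 + 8565.31740) = 100.352 km
I: √((76.031)² + (26.545)²) = √(5780.71296 + 704.63703) = 80.532 km
J: √((-110.014)² + (57.970)²) = √(12103.08020 + 3360.52090) = 124.353 km
K: √((82.813)² + (28.348)²) = √(6857.99297 + 803.60910) = 87.531 km
L: √((-106.440)² + (71.032)²) = √(11329.47360 + 5045.54502) = 127.965 km
M: √((-43.439)² + (-23.068)²) = √(1886.94672 + 532.13262) = 49.184 km
N: √((0.175)² + (-24.160)²) = √(0.03062 + 583.70560) = 24.161 km
O: √((60.850)² + (-36.435)²) = √(3702.72250 + 1327.50923) = 70.924 km
Minimum: N at 24.161 km.

N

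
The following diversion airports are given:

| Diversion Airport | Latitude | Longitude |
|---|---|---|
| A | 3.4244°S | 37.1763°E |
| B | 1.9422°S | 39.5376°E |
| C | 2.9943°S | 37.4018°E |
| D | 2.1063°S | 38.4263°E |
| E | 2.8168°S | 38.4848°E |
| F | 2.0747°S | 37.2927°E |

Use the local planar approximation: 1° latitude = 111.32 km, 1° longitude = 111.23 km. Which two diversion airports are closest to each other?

Pairwise distances:
A–B: 310.1744 km
A–C: 54.0509 km
A–D: 202.1420 km
A–E: 160.4933 km
A–F: 150.8054 km
B–C: 264.8664 km
B–D: 124.9524 km
B–E: 152.2897 km
B–F: 250.1355 km
C–D: 150.8560 km
C–E: 122.0719 km
C–F: 103.0866 km
D–E: 79.3601 km
D–F: 126.1394 km
E–F: 156.2259 km
Closest pair: A–C at 54.0509 km.

A and C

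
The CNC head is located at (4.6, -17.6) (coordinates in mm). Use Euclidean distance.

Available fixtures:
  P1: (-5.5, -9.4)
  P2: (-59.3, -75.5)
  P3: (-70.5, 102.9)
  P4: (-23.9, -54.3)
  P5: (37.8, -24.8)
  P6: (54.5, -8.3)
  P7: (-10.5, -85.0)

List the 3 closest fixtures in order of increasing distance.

Distances from (4.6, -17.6):
P1: √((-10.1)² + (8.2)²) = √(102.010 + 67.240) = 13.0 mm
P2: √((-63.9)² + (-57.9)²) = √(4083.210 + 3352.410) = 86.2 mm
P3: √((-75.1)² + (120.5)²) = √(5640.010 + 14520.250) = 142.0 mm
P4: √((-28.5)² + (-36.7)²) = √(812.250 + 1346.890) = 46.5 mm
P5: √((33.2)² + (-7.2)²) = √(1102.240 + 51.840) = 34.0 mm
P6: √((49.9)² + (9.3)²) = √(2490.010 + 86.490) = 50.8 mm
P7: √((-15.1)² + (-67.4)²) = √(228.010 + 4542.760) = 69.1 mm
Sorted: P1 (13.0 mm) < P5 (34.0 mm) < P4 (46.5 mm) < P6 (50.8 mm) < P7 (69.1 mm) < …

P1, P5, P4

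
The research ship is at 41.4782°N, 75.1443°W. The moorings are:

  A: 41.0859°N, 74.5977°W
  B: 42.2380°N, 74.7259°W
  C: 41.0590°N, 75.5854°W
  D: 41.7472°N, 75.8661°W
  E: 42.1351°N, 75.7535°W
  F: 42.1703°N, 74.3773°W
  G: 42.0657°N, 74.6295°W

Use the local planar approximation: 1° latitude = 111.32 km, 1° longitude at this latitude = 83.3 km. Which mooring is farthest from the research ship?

Distances from 41.4782°N, 75.1443°W:
A: √((-0.3923·111.32)² + (0.5466·83.3)²) = √(1907.141917 + 2073.142990) = 63.0895 km
B: √((0.7598·111.32)² + (0.4184·83.3)²) = √(7153.934735 + 1214.712091) = 91.4803 km
C: √((-0.4192·111.32)² + (-0.4411·83.3)²) = √(2177.654331 + 1350.094346) = 59.3949 km
D: √((0.2690·111.32)² + (-0.7218·83.3)²) = √(896.707816 + 3615.128661) = 67.1702 km
E: √((0.6569·111.32)² + (-0.6092·83.3)²) = √(5347.427671 + 2575.193053) = 89.0091 km
F: √((0.6921·111.32)² + (0.7670·83.3)²) = √(5935.866075 + 4082.072659) = 100.0897 km
G: √((0.5875·111.32)² + (0.5148·83.3)²) = √(4277.225400 + 1838.937966) = 78.2059 km
Maximum: F at 100.0897 km.

F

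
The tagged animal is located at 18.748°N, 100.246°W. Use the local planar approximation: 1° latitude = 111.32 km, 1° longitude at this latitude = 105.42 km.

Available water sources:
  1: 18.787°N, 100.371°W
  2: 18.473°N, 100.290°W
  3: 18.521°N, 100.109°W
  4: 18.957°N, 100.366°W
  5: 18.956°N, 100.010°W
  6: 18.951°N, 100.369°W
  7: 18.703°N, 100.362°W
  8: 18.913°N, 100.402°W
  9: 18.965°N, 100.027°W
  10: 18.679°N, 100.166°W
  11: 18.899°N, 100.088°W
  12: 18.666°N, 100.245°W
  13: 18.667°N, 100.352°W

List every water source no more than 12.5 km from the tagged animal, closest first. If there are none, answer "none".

12, 10

Distances from 18.748°N, 100.246°W:
1: √((0.039·111.32)² + (-0.125·105.42)²) = √(18.84845 + 173.64651) = 13.874 km
2: √((-0.275·111.32)² + (-0.044·105.42)²) = √(937.15577 + 21.51550) = 30.962 km
3: √((-0.227·111.32)² + (0.137·105.42)²) = √(638.55471 + 208.58696) = 29.106 km
4: √((0.209·111.32)² + (-0.120·105.42)²) = √(541.30117 + 160.03262) = 26.483 km
5: √((0.208·111.32)² + (0.236·105.42)²) = √(536.13365 + 618.97061) = 33.987 km
6: √((0.203·111.32)² + (-0.123·105.42)²) = √(510.66780 + 168.13427) = 26.054 km
7: √((-0.045·111.32)² + (-0.116·105.42)²) = √(25.09409 + 149.54159) = 13.215 km
8: √((0.165·111.32)² + (-0.156·105.42)²) = √(337.37608 + 270.45513) = 24.654 km
9: √((0.217·111.32)² + (0.219·105.42)²) = √(583.53359 + 533.00865) = 33.415 km
10: √((-0.069·111.32)² + (0.080·105.42)²) = √(58.99899 + 71.12561) = 11.407 km
11: √((0.151·111.32)² + (0.158·105.42)²) = √(282.55324 + 277.43433) = 23.664 km
12: √((-0.082·111.32)² + (0.001·105.42)²) = √(83.32477 + 0.01111) = 9.129 km
13: √((-0.081·111.32)² + (-0.106·105.42)²) = √(81.30485 + 124.86990) = 14.359 km
Threshold 12.5 km: 12 (9.129 km), 10 (11.407 km) are within range.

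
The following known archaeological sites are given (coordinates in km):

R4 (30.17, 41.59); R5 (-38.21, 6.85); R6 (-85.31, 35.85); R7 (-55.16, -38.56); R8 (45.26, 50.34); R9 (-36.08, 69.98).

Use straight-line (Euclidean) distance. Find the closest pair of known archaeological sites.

R4 and R8

Pairwise distances:
R4–R8: √((15.09)² + (8.75)²) = √(227.7081 + 76.5625) = 17.44 km
R5–R7: √((-16.95)² + (-45.41)²) = √(287.3025 + 2062.0681) = 48.47 km
R5–R6: √((-47.10)² + (29.00)²) = √(2218.4100 + 841.0000) = 55.31 km
R6–R9: √((49.23)² + (34.13)²) = √(2423.5929 + 1164.8569) = 59.90 km
R5–R9: √((2.13)² + (63.13)²) = √(4.5369 + 3985.3969) = 63.17 km
R4–R9: √((-66.25)² + (28.39)²) = √(4389.0625 + 805.9921) = 72.08 km
R4–R5: √((-68.38)² + (-34.74)²) = √(4675.8244 + 1206.8676) = 76.70 km
R6–R7: √((30.15)² + (-74.41)²) = √(909.0225 + 5536.8481) = 80.29 km
R8–R9: √((-81.34)² + (19.64)²) = √(6616.1956 + 385.7296) = 83.68 km
R5–R8: √((83.47)² + (43.49)²) = √(6967.2409 + 1891.3801) = 94.12 km
R7–R9: √((19.08)² + (108.54)²) = √(364.0464 + 11780.9316) = 110.20 km
R4–R6: √((-115.48)² + (-5.74)²) = √(13335.6304 + 32.9476) = 115.62 km
R4–R7: √((-85.33)² + (-80.15)²) = √(7281.2089 + 6424.0225) = 117.07 km
R6–R8: √((130.57)² + (14.49)²) = √(17048.5249 + 209.9601) = 131.37 km
R7–R8: √((100.42)² + (88.90)²) = √(10084.1764 + 7903.2100) = 134.12 km
Closest pair: R4–R8 at 17.44 km.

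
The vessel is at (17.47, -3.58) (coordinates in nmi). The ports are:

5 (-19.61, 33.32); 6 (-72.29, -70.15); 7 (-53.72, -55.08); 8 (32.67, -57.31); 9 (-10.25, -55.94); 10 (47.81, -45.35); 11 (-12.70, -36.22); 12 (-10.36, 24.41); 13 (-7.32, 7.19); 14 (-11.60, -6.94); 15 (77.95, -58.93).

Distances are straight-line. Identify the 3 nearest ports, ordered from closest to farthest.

13, 14, 12

Distances from (17.47, -3.58):
5: 52.31 nmi
6: 111.75 nmi
7: 87.87 nmi
8: 55.84 nmi
9: 59.24 nmi
10: 51.63 nmi
11: 44.45 nmi
12: 39.47 nmi
13: 27.03 nmi
14: 29.26 nmi
15: 81.98 nmi
Sorted: 13 (27.03 nmi) < 14 (29.26 nmi) < 12 (39.47 nmi) < 11 (44.45 nmi) < 10 (51.63 nmi) < …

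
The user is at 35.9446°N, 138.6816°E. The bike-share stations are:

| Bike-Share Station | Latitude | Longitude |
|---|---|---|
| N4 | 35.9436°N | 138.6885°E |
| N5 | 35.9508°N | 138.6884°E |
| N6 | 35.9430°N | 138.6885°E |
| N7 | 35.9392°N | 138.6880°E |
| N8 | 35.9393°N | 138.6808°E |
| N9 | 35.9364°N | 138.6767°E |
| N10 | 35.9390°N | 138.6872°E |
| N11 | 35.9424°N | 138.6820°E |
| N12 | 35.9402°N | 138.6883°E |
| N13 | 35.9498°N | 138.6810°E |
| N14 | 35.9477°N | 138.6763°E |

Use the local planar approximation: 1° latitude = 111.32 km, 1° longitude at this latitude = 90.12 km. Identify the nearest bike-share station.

Distances from 35.9446°N, 138.6816°E:
N4: √((-0.0010·111.32)² + (0.0069·90.12)²) = √(0.012392 + 0.386670) = 0.6317 km
N5: √((0.0062·111.32)² + (0.0068·90.12)²) = √(0.476354 + 0.375543) = 0.9230 km
N6: √((-0.0016·111.32)² + (0.0069·90.12)²) = √(0.031724 + 0.386670) = 0.6468 km
N7: √((-0.0054·111.32)² + (0.0064·90.12)²) = √(0.361355 + 0.332661) = 0.8331 km
N8: √((-0.0053·111.32)² + (-0.0008·90.12)²) = √(0.348095 + 0.005198) = 0.5944 km
N9: √((-0.0082·111.32)² + (-0.0049·90.12)²) = √(0.833248 + 0.195000) = 1.0140 km
N10: √((-0.0056·111.32)² + (0.0056·90.12)²) = √(0.388618 + 0.254694) = 0.8021 km
N11: √((-0.0022·111.32)² + (0.0004·90.12)²) = √(0.059978 + 0.001299) = 0.2475 km
N12: √((-0.0044·111.32)² + (0.0067·90.12)²) = √(0.239912 + 0.364579) = 0.7775 km
N13: √((0.0052·111.32)² + (-0.0006·90.12)²) = √(0.335084 + 0.002924) = 0.5814 km
N14: √((0.0031·111.32)² + (-0.0053·90.12)²) = √(0.119088 + 0.228136) = 0.5893 km
Minimum: N11 at 0.2475 km.

N11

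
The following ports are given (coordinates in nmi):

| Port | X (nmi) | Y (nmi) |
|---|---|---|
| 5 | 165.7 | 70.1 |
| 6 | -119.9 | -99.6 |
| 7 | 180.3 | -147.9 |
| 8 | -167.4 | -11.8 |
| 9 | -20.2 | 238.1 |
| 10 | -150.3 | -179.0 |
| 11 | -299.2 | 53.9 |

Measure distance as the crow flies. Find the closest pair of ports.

Pairwise distances:
5–6: √((-285.6)² + (-169.7)²) = √(81567.360 + 28798.090) = 332.2 nmi
5–7: √((14.6)² + (-218.0)²) = √(213.160 + 47524.000) = 218.5 nmi
5–8: √((-333.1)² + (-81.9)²) = √(110955.610 + 6707.610) = 343.0 nmi
5–9: √((-185.9)² + (168.0)²) = √(34558.810 + 28224.000) = 250.6 nmi
5–10: √((-316.0)² + (-249.1)²) = √(99856.000 + 62050.810) = 402.4 nmi
5–11: √((-464.9)² + (-16.2)²) = √(216132.010 + 262.440) = 465.2 nmi
6–7: √((300.2)² + (-48.3)²) = √(90120.040 + 2332.890) = 304.1 nmi
6–8: √((-47.5)² + (87.8)²) = √(2256.250 + 7708.840) = 99.8 nmi
6–9: √((99.7)² + (337.7)²) = √(9940.090 + 114041.290) = 352.1 nmi
6–10: √((-30.4)² + (-79.4)²) = √(924.160 + 6304.360) = 85.0 nmi
6–11: √((-179.3)² + (153.5)²) = √(32148.490 + 23562.250) = 236.0 nmi
7–8: √((-347.7)² + (136.1)²) = √(120895.290 + 18523.210) = 373.4 nmi
7–9: √((-200.5)² + (386.0)²) = √(40200.250 + 148996.000) = 435.0 nmi
7–10: √((-330.6)² + (-31.1)²) = √(109296.360 + 967.210) = 332.1 nmi
7–11: √((-479.5)² + (201.8)²) = √(229920.250 + 40723.240) = 520.2 nmi
8–9: √((147.2)² + (249.9)²) = √(21667.840 + 62450.010) = 290.0 nmi
8–10: √((17.1)² + (-167.2)²) = √(292.410 + 27955.840) = 168.1 nmi
8–11: √((-131.8)² + (65.7)²) = √(17371.240 + 4316.490) = 147.3 nmi
9–10: √((-130.1)² + (-417.1)²) = √(16926.010 + 173972.410) = 436.9 nmi
9–11: √((-279.0)² + (-184.2)²) = √(77841.000 + 33929.640) = 334.3 nmi
10–11: √((-148.9)² + (232.9)²) = √(22171.210 + 54242.410) = 276.4 nmi
Closest pair: 6–10 at 85.0 nmi.

6 and 10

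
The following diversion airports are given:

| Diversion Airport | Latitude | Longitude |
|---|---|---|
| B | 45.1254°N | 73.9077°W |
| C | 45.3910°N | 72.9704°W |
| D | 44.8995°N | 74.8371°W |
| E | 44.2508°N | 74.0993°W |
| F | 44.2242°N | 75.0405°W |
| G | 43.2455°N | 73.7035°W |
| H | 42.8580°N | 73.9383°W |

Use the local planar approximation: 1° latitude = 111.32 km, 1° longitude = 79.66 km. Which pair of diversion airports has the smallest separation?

G and H

Pairwise distances:
B–C: √((0.2656·111.32)² + (0.9373·79.66)²) = √(874.183362 + 5574.909712) = 80.3062 km
B–D: √((-0.2259·111.32)² + (-0.9294·79.66)²) = √(632.381064 + 5481.329888) = 78.1902 km
B–E: √((-0.8746·111.32)² + (-0.1916·79.66)²) = √(9479.061508 + 232.954773) = 98.5496 km
B–F: √((-0.9012·111.32)² + (-1.1328·79.66)²) = √(10064.420216 + 8143.049688) = 134.9351 km
B–G: √((-1.8799·111.32)² + (0.2042·79.66)²) = √(43794.128777 + 264.601365) = 209.9017 km
B–H: √((-2.2674·111.32)² + (-0.0306·79.66)²) = √(63709.277495 + 5.941874) = 252.4187 km
C–D: √((-0.4915·111.32)² + (-1.8667·79.66)²) = √(2993.597722 + 22112.083165) = 158.4477 km
C–E: √((-1.1402·111.32)² + (-1.1289·79.66)²) = √(16110.479576 + 8087.076479) = 155.5556 km
C–F: √((-1.1668·111.32)² + (-2.0701·79.66)²) = √(16870.938265 + 27193.383964) = 209.9150 km
C–G: √((-2.1455·111.32)² + (-0.7331·79.66)²) = √(57043.141229 + 3410.413534) = 245.8730 km
C–H: √((-2.5330·111.32)² + (-0.9679·79.66)²) = √(79509.088539 + 5944.859347) = 292.3251 km
D–E: √((-0.6487·111.32)² + (0.7378·79.66)²) = √(5214.758386 + 3454.282926) = 93.1077 km
D–F: √((-0.6753·111.32)² + (-0.2034·79.66)²) = √(5651.189814 + 262.532154) = 76.9007 km
D–G: √((-1.6540·111.32)² + (1.1336·79.66)²) = √(33901.382238 + 8154.555232) = 205.0754 km
D–H: √((-2.0415·111.32)² + (0.8988·79.66)²) = √(51647.007606 + 5126.332028) = 238.2716 km
E–F: √((-0.0266·111.32)² + (-0.9412·79.66)²) = √(8.768184 + 5621.399376) = 75.0344 km
E–G: √((-1.0053·111.32)² + (0.3958·79.66)²) = √(12523.847205 + 994.104830) = 116.2667 km
E–H: √((-1.3928·111.32)² + (0.1610·79.66)²) = √(24039.415922 + 164.487294) = 155.5760 km
F–G: √((-0.9787·111.32)² + (1.3370·79.66)²) = √(11869.859325 + 11343.404489) = 152.3590 km
F–H: √((-1.3662·111.32)² + (1.1022·79.66)²) = √(23129.964026 + 7709.059853) = 175.6104 km
G–H: √((-0.3875·111.32)² + (-0.2348·79.66)²) = √(1860.757632 + 349.845901) = 47.0171 km
Closest pair: G–H at 47.0171 km.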